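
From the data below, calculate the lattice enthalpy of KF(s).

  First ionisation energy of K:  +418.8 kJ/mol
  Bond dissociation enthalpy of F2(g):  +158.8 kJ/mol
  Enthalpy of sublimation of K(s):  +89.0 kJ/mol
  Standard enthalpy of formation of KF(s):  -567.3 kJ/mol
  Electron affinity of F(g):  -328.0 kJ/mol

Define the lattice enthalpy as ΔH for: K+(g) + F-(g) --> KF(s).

U = -826.5 kJ/mol

ΔHf° = 1·ΔHsub + 1·(ΣIE) + 1/2·D(F2) + 1·EA + U
-567.3 = 1·(+89.0) + 1·(+418.8) + 1/2·(+158.8) + 1·(-328.0) + U
U = -567.3 − (+259.2) = -826.5 kJ/mol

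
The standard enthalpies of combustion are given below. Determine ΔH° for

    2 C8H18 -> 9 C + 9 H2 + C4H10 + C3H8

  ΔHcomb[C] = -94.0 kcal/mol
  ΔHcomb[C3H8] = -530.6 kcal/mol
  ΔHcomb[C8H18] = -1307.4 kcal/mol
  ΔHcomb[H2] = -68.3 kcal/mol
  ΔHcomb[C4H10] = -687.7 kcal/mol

With combustion enthalpies, reactants minus products:
= [2·(-1307.4)] − [9·(-94.0) + 9·(-68.3) + 1·(-687.7) + 1·(-530.6)]
= 64.2 kcal/mol

ΔH° = 64.2 kcal/mol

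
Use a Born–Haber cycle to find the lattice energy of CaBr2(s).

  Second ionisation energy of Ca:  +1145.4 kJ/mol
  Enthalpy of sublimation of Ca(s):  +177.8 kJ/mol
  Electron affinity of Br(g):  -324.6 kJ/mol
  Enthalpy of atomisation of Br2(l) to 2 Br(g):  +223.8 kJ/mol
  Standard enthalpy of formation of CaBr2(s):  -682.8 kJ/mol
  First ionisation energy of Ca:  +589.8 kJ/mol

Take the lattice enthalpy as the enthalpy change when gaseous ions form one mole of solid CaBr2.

ΔHf° = 1·ΔHsub + 1·(ΣIE) + 1·D(Br2) + 2·EA + U
-682.8 = 1·(+177.8) + 1·(+1735.2) + 1·(+223.8) + 2·(-324.6) + U
U = -682.8 − (+1487.6) = -2170.4 kJ/mol

U = -2170.4 kJ/mol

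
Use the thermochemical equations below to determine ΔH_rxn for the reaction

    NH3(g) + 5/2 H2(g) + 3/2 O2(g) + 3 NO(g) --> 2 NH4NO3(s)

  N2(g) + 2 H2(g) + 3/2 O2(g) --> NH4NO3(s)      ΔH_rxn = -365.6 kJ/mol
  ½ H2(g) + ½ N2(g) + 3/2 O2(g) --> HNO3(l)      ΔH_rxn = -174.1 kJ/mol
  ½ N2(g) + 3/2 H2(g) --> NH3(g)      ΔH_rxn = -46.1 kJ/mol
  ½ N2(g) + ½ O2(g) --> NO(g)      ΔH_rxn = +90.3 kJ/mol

ΔH_rxn = -956.0 kJ/mol

equation 1 × 2: (2)·(-365.6) = -731.2 kJ/mol
equation 2: not needed.
equation 3 reversed: +46.1 kJ/mol
equation 4 reversed and × 3: (-3)·(+90.3) = -270.9 kJ/mol
ΔH_rxn = (-731.2) + (+46.1) + (-270.9) = -956.0 kJ/mol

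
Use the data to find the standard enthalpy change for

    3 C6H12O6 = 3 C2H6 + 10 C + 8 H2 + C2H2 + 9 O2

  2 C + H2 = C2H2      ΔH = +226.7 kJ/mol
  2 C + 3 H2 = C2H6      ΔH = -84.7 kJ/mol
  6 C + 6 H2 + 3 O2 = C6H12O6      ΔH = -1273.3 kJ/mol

equation 1 as written (C2H2 already on the product side): +226.7 kJ/mol
equation 2 × 3 (×3 to match 3 C2H6 in the target): (3)·(-84.7) = -254.1 kJ/mol
equation 3 reversed and × 3 (reverse to put C6H12O6 on the reactant side; ×3 to match 3 C6H12O6 in the target): (-3)·(-1273.3) = +3819.9 kJ/mol
Summing the manipulated equations, ΔH = (1)·(+226.7) + (3)·(-84.7) + (-3)·(-1273.3) = 3792.5 kJ/mol

ΔH = 3792.5 kJ/mol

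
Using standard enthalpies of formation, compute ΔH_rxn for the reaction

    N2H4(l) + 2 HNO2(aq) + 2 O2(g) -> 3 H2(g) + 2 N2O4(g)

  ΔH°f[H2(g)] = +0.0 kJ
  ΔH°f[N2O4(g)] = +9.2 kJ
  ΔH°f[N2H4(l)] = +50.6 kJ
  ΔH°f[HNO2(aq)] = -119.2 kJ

ΔH_rxn = 206.2 kJ

Products: 3·(+0.0) + 2·(+9.2) = +18.4
Reactants: 1·(+50.6) + 2·(-119.2) + 2·(+0.0) = -187.8
ΔH_rxn = (+18.4) − (-187.8) = 206.2 kJ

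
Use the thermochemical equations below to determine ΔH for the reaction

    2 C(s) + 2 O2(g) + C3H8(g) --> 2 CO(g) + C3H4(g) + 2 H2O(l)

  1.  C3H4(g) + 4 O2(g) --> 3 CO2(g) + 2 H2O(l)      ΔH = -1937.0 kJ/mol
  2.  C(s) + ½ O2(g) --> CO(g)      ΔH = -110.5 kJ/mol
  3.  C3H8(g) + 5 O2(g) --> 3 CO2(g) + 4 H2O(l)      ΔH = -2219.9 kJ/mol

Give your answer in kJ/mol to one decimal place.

eq. 1 reversed (reverse to put C3H4(g) on the product side): +1937.0 kJ/mol
eq. 2 × 2 (scale by 2 for the 2 CO(g)): (2)·(-110.5) = -221.0 kJ/mol
eq. 3 as written (C3H8(g) already on the reactant side): -2219.9 kJ/mol
By Hess's law, ΔH = (-1)·(-1937.0) + (2)·(-110.5) + (1)·(-2219.9) = -503.9 kJ/mol

ΔH = -503.9 kJ/mol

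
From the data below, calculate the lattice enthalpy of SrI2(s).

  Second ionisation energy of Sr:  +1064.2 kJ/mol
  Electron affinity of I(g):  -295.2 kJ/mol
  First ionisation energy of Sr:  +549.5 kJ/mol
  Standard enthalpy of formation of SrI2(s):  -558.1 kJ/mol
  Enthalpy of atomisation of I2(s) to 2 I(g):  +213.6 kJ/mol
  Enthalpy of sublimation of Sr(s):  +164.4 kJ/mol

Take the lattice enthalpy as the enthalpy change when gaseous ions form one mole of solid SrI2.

ΔHf° = 1·ΔHsub + 1·(ΣIE) + 1·D(I2) + 2·EA + U
-558.1 = 1·(+164.4) + 1·(+1613.7) + 1·(+213.6) + 2·(-295.2) + U
U = -558.1 − (+1401.3) = -1959.4 kJ/mol

U = -1959.4 kJ/mol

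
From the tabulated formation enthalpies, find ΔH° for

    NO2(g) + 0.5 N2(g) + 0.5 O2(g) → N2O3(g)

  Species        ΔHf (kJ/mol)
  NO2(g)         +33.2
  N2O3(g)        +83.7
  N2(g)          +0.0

ΔH° = 50.5 kJ/mol

Products: 1·(+83.7) = +83.7
Reactants: 1·(+33.2) + 1/2·(+0.0) + 1/2·(+0.0) = +33.2
ΔH° = (+83.7) − (+33.2) = 50.5 kJ/mol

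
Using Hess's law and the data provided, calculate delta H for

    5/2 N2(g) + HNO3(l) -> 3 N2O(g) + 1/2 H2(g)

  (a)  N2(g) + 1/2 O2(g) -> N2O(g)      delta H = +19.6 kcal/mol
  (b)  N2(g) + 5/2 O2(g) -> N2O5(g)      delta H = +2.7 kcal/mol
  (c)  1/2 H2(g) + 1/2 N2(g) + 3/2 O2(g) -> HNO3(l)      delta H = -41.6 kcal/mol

(a) × 3: (3)·(+19.6) = +58.8 kcal/mol
(b): not needed.
(c) reversed: +41.6 kcal/mol
Summing the manipulated equations, delta H = (3)·(+19.6) + (-1)·(-41.6) = 100.4 kcal/mol

delta H = 100.4 kcal/mol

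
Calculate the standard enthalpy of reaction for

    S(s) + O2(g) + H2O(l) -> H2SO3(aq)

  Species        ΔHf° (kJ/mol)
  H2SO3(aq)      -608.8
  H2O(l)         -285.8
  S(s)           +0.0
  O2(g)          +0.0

Products: 1·(-608.8) = -608.8
Reactants: 1·(+0.0) + 1·(+0.0) + 1·(-285.8) = -285.8
ΔH° = (-608.8) − (-285.8) = -323.0 kJ/mol

ΔH° = -323.0 kJ/mol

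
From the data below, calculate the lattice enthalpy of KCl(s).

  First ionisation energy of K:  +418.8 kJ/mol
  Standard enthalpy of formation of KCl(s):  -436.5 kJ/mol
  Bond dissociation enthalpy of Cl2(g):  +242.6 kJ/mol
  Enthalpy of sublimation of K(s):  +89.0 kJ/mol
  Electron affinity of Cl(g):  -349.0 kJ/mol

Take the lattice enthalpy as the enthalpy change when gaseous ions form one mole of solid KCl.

U = -716.6 kJ/mol

ΔHf° = 1·ΔHsub + 1·(ΣIE) + 1/2·D(Cl2) + 1·EA + U
-436.5 = 1·(+89.0) + 1·(+418.8) + 1/2·(+242.6) + 1·(-349.0) + U
U = -436.5 − (+280.1) = -716.6 kJ/mol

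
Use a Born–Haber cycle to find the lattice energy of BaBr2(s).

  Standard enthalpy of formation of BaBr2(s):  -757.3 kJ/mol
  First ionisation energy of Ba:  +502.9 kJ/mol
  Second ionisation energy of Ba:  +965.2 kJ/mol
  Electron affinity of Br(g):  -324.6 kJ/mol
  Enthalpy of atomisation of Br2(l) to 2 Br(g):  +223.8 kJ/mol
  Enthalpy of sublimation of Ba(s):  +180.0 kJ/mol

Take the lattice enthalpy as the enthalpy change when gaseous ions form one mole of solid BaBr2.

ΔHf° = 1·ΔHsub + 1·(ΣIE) + 1·D(Br2) + 2·EA + U
-757.3 = 1·(+180.0) + 1·(+1468.1) + 1·(+223.8) + 2·(-324.6) + U
U = -757.3 − (+1222.7) = -1980.0 kJ/mol

U = -1980.0 kJ/mol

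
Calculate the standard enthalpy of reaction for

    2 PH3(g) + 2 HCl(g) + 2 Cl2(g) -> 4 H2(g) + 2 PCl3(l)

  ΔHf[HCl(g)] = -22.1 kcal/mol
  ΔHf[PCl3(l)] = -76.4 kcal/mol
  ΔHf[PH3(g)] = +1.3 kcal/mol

Products: 4·(+0.0) + 2·(-76.4) = -152.8
Reactants: 2·(+1.3) + 2·(-22.1) + 2·(+0.0) = -41.6
ΔHrxn = (-152.8) − (-41.6) = -111.2 kcal/mol

ΔHrxn = -111.2 kcal/mol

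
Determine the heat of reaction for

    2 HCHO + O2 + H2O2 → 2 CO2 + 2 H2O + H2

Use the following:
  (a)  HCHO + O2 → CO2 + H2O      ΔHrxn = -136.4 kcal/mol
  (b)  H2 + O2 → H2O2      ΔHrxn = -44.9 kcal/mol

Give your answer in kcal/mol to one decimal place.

(a) × 2: (2)·(-136.4) = -272.8 kcal/mol
(b) reversed: +44.9 kcal/mol
Combining the equations, ΔHrxn = (-272.8) + (+44.9) = -227.9 kcal/mol

ΔHrxn = -227.9 kcal/mol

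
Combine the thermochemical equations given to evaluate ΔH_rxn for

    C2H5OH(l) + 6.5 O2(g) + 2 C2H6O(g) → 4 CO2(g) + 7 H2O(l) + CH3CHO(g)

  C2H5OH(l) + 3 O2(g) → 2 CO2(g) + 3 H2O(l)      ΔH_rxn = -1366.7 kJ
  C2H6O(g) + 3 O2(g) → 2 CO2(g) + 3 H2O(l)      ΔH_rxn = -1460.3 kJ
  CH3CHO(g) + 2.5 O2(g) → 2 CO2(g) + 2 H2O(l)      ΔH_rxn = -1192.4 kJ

equation 1 as written (C2H5OH(l) already on the reactant side): -1366.7 kJ
equation 2 × 2 (scale by 2 for the 2 C2H6O(g)): (2)·(-1460.3) = -2920.6 kJ
equation 3 reversed (CH3CHO(g) must end up as a product): +1192.4 kJ
Since enthalpy is a state function, ΔH_rxn = (-1366.7) + (-2920.6) + (+1192.4) = -3094.9 kJ

ΔH_rxn = -3094.9 kJ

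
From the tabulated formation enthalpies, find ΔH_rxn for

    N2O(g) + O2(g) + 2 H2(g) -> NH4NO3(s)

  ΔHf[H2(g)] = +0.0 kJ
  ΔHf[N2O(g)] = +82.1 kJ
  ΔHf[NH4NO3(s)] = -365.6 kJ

ΔH_rxn = -447.7 kJ

Products: 1·(-365.6) = -365.6
Reactants: 1·(+82.1) + 1·(+0.0) + 2·(+0.0) = +82.1
ΔH_rxn = (-365.6) − (+82.1) = -447.7 kJ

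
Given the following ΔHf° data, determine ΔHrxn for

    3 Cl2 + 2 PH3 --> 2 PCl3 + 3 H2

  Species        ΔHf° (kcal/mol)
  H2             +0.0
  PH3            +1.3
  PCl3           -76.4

Products: 2·(-76.4) + 3·(+0.0) = -152.8
Reactants: 3·(+0.0) + 2·(+1.3) = +2.6
ΔHrxn = (-152.8) − (+2.6) = -155.4 kcal/mol

ΔHrxn = -155.4 kcal/mol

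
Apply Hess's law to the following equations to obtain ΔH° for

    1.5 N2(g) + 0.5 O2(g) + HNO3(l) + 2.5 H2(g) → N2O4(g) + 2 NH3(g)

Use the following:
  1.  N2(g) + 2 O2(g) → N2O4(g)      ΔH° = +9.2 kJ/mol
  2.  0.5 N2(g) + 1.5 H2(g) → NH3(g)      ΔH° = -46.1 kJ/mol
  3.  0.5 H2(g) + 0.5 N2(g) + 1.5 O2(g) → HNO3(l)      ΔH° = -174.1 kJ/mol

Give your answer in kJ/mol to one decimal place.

ΔH° = 91.1 kJ/mol

eq. 1 as written (N2O4(g) already on the product side): +9.2 kJ/mol
eq. 2 × 2 (scale by 2 for the 2 NH3(g)): (2)·(-46.1) = -92.2 kJ/mol
eq. 3 reversed (reverse to put HNO3(l) on the reactant side): +174.1 kJ/mol
ΔH° = (+9.2) + (-92.2) + (+174.1) = 91.1 kJ/mol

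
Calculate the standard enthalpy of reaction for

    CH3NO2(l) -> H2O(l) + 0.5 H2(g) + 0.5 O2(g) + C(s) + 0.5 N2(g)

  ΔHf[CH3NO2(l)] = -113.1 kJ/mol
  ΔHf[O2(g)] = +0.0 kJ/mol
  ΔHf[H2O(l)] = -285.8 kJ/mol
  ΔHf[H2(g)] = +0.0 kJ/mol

Products: 1·(-285.8) + 1/2·(+0.0) + 1/2·(+0.0) + 1·(+0.0) + 1/2·(+0.0) = -285.8
Reactants: 1·(-113.1) = -113.1
ΔH°rxn = (-285.8) − (-113.1) = -172.7 kJ/mol

ΔH°rxn = -172.7 kJ/mol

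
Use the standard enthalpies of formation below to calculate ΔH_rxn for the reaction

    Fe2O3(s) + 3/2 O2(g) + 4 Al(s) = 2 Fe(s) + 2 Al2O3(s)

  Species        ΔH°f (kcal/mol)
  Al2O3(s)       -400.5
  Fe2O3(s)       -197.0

ΔH_rxn = -604.0 kcal/mol

Products: 2·(+0.0) + 2·(-400.5) = -801.0
Reactants: 1·(-197.0) + 3/2·(+0.0) + 4·(+0.0) = -197.0
ΔH_rxn = (-801.0) − (-197.0) = -604.0 kcal/mol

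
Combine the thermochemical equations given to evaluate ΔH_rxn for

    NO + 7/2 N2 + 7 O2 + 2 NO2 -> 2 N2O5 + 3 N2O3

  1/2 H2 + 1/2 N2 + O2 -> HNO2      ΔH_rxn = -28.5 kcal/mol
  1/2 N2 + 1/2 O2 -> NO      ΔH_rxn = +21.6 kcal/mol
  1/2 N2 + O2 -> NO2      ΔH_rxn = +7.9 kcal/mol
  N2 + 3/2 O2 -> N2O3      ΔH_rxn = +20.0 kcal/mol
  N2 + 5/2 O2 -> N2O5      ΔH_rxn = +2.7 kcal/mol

equation 1: not needed.
equation 2 reversed: -21.6 kcal/mol
equation 3 reversed and × 2: (-2)·(+7.9) = -15.8 kcal/mol
equation 4 × 3: (3)·(+20.0) = +60.0 kcal/mol
equation 5 × 2: (2)·(+2.7) = +5.4 kcal/mol
Summing the manipulated equations, ΔH_rxn = (-1)·(+21.6) + (-2)·(+7.9) + (3)·(+20.0) + (2)·(+2.7) = 28.0 kcal/mol

ΔH_rxn = 28.0 kcal/mol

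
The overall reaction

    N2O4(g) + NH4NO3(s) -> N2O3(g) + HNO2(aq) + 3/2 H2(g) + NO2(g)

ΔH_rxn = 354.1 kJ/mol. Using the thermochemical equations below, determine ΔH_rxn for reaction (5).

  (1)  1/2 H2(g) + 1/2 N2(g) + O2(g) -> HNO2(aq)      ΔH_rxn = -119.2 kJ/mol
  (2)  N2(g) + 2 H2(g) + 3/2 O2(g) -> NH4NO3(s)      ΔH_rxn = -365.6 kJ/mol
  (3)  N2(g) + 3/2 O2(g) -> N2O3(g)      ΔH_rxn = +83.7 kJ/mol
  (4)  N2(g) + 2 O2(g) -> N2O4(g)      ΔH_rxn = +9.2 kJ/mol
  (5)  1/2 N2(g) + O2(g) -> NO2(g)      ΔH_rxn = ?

ΔH_rxn = 33.2 kJ/mol

(1) as written: -119.2 kJ/mol
(2) reversed: +365.6 kJ/mol
(3) as written: +83.7 kJ/mol
(4) reversed: -9.2 kJ/mol
(5) as written: contributes x
+354.1 = (-119.2) + (+365.6) + (+83.7) + (-9.2) + x
x = (+354.1 − (+320.9)) / (1) = 33.2 kJ/mol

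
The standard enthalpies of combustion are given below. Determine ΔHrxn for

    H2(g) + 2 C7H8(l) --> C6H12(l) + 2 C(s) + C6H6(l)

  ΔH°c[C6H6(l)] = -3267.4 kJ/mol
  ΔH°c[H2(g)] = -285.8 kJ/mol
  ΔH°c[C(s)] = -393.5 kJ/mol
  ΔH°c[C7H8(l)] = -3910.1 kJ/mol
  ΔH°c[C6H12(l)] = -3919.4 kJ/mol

ΔHrxn = -132.2 kJ/mol

Using ΔH = Σ nΔHc°(reactants) − Σ nΔHc°(products):
= [1·(-285.8) + 2·(-3910.1)] − [1·(-3919.4) + 2·(-393.5) + 1·(-3267.4)]
= -132.2 kJ/mol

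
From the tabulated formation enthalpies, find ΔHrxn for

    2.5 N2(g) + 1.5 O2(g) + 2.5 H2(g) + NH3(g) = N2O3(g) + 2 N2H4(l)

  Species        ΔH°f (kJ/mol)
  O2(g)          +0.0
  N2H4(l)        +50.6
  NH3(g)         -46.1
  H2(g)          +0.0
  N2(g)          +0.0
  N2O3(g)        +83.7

ΔHrxn = 231.0 kJ/mol

ΔH°rxn = Σ nΔHf°(products) − Σ nΔHf°(reactants).
Products: 1·(+83.7) + 2·(+50.6) = +184.9
Reactants: 5/2·(+0.0) + 3/2·(+0.0) + 5/2·(+0.0) + 1·(-46.1) = -46.1
ΔHrxn = (+184.9) − (-46.1) = 231.0 kJ/mol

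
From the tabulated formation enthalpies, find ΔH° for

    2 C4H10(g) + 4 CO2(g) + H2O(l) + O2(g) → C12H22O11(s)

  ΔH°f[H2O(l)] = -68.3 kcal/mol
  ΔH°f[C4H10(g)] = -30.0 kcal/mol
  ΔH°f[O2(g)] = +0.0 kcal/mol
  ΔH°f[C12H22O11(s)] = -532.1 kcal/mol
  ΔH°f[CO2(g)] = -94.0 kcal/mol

ΔH° = -27.8 kcal/mol

ΔH°rxn = Σ nΔHf°(products) − Σ nΔHf°(reactants).
Products: 1·(-532.1) = -532.1
Reactants: 2·(-30.0) + 4·(-94.0) + 1·(-68.3) + 1·(+0.0) = -504.3
ΔH° = (-532.1) − (-504.3) = -27.8 kcal/mol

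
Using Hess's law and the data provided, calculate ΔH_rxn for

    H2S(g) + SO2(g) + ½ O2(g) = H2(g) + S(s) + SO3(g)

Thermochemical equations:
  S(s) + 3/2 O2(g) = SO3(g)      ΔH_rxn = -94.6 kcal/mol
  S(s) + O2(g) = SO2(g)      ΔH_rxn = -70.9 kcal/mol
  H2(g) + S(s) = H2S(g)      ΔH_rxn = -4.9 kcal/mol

equation 1 as written (SO3(g) already on the product side): -94.6 kcal/mol
equation 2 reversed (SO2(g) must end up as a reactant): +70.9 kcal/mol
equation 3 reversed (reverse to put H2S(g) on the reactant side): +4.9 kcal/mol
Summing the manipulated equations, ΔH_rxn = (1)·(-94.6) + (-1)·(-70.9) + (-1)·(-4.9) = -18.8 kcal/mol

ΔH_rxn = -18.8 kcal/mol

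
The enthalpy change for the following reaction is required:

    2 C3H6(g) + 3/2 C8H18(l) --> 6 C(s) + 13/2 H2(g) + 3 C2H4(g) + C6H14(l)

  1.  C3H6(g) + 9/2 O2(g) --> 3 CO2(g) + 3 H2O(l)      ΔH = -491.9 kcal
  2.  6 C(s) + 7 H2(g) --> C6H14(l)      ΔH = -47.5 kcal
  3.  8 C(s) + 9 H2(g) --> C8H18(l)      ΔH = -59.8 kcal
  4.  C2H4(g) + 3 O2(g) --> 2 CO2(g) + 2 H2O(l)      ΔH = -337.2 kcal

eq. 1 × 2 (×2 to match 2 C3H6(g) in the target): (2)·(-491.9) = -983.8 kcal
eq. 2 as written (C6H14(l) already on the product side): -47.5 kcal
eq. 3 reversed and × 3/2 (reverse to put C8H18(l) on the reactant side; ×3/2 to match 3/2 C8H18(l) in the target): (-3/2)·(-59.8) = +89.7 kcal
eq. 4 reversed and × 3 (reverse to put C2H4(g) on the product side; scale by 3 for the 3 C2H4(g)): (-3)·(-337.2) = +1011.6 kcal
Since enthalpy is a state function, ΔH = (2)·(-491.9) + (1)·(-47.5) + (-3/2)·(-59.8) + (-3)·(-337.2) = 70.0 kcal

ΔH = 70.0 kcal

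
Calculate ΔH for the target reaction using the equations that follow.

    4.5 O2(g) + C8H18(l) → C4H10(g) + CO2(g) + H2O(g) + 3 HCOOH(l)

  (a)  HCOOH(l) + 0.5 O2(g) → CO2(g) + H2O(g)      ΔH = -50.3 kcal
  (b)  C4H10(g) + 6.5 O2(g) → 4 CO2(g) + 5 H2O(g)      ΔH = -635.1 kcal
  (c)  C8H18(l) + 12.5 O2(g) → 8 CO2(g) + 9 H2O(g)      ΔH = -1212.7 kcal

ΔH = -426.7 kcal

(a) reversed and × 3: (-3)·(-50.3) = +150.9 kcal
(b) reversed: +635.1 kcal
(c) as written: -1212.7 kcal
Combining the equations, ΔH = (+150.9) + (+635.1) + (-1212.7) = -426.7 kcal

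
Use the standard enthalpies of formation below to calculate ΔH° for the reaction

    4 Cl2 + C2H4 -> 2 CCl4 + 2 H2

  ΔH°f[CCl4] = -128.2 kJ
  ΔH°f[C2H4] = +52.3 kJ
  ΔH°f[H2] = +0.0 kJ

ΔH° = -308.7 kJ

ΔH°rxn = Σ nΔHf°(products) − Σ nΔHf°(reactants).
Products: 2·(-128.2) + 2·(+0.0) = -256.4
Reactants: 4·(+0.0) + 1·(+52.3) = +52.3
ΔH° = (-256.4) − (+52.3) = -308.7 kJ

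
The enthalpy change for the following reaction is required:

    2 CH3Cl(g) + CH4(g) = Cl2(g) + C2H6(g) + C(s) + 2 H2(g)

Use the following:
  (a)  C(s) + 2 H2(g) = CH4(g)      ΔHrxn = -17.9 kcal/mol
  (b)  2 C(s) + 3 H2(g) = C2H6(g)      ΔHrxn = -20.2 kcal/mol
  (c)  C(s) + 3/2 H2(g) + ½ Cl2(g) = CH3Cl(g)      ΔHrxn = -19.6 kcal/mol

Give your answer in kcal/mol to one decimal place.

ΔHrxn = 36.9 kcal/mol

(a) reversed (CH4(g) must end up as a reactant): +17.9 kcal/mol
(b) as written (C2H6(g) already on the product side): -20.2 kcal/mol
(c) reversed and × 2 (reverse to put CH3Cl(g) on the reactant side; scale by 2 for the 2 CH3Cl(g)): (-2)·(-19.6) = +39.2 kcal/mol
ΔHrxn = (+17.9) + (-20.2) + (+39.2) = 36.9 kcal/mol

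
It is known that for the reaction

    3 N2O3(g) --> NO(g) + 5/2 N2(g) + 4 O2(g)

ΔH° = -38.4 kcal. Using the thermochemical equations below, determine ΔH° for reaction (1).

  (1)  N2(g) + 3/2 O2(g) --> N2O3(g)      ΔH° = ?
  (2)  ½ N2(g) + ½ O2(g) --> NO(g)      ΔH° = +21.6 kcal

(1) reversed and × 3: contributes −3·x
(2) as written: +21.6 kcal
-38.4 = (+21.6) − 3·x
x = (-38.4 − (+21.6)) / (-3) = 20.0 kcal

ΔH° = 20.0 kcal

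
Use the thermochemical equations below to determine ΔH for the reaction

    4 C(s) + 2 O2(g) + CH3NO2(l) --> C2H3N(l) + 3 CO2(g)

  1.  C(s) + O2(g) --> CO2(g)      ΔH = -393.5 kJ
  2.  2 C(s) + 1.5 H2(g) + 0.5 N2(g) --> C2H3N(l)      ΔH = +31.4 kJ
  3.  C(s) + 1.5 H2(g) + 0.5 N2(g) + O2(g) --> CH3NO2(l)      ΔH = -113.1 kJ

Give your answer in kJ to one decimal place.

ΔH = -1036.0 kJ

eq. 1 × 3: (3)·(-393.5) = -1180.5 kJ
eq. 2 as written: +31.4 kJ
eq. 3 reversed: +113.1 kJ
ΔH = (3)·(-393.5) + (1)·(+31.4) + (-1)·(-113.1) = -1036.0 kJ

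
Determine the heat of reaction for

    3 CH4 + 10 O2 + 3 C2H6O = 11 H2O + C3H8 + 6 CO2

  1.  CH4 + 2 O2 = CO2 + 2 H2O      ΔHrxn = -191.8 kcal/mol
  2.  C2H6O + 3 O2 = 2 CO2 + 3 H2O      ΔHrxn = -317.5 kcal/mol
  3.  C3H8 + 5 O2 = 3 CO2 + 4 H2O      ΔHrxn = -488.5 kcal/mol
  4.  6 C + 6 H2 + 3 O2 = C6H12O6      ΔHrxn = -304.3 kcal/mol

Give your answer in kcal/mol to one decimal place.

ΔHrxn = -1039.4 kcal/mol

eq. 1 × 3: (3)·(-191.8) = -575.4 kcal/mol
eq. 2 × 3: (3)·(-317.5) = -952.5 kcal/mol
eq. 3 reversed: +488.5 kcal/mol
eq. 4: not needed.
ΔHrxn = (-575.4) + (-952.5) + (+488.5) = -1039.4 kcal/mol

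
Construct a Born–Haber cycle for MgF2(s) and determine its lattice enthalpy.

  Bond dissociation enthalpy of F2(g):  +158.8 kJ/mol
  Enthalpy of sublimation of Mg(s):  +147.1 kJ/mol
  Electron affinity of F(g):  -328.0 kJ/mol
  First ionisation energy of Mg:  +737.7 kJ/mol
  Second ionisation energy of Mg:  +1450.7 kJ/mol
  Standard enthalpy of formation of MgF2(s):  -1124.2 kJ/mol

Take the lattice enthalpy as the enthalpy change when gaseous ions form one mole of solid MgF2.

U = -2962.5 kJ/mol

ΔHf° = 1·ΔHsub + 1·(ΣIE) + 1·D(F2) + 2·EA + U
-1124.2 = 1·(+147.1) + 1·(+2188.4) + 1·(+158.8) + 2·(-328.0) + U
U = -1124.2 − (+1838.3) = -2962.5 kJ/mol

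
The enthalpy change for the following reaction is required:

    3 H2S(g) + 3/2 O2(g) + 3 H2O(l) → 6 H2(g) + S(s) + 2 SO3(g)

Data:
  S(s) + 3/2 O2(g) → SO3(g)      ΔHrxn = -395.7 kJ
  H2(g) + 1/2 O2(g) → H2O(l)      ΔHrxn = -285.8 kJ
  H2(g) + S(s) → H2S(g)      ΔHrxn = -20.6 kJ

ΔHrxn = 127.8 kJ

equation 1 × 2: (2)·(-395.7) = -791.4 kJ
equation 2 reversed and × 3: (-3)·(-285.8) = +857.4 kJ
equation 3 reversed and × 3: (-3)·(-20.6) = +61.8 kJ
ΔHrxn = (-791.4) + (+857.4) + (+61.8) = 127.8 kJ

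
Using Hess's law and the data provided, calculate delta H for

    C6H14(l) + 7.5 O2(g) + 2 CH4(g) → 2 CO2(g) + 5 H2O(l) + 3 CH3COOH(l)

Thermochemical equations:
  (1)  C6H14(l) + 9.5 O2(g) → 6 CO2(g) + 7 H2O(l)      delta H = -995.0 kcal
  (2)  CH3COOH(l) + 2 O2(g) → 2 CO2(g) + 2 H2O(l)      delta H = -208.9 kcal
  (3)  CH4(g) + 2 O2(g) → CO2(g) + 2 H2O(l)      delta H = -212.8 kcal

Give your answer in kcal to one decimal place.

(1) as written (C6H14(l) already on the reactant side): -995.0 kcal
(2) reversed and × 3 (CH3COOH(l) must end up as a product; ×3 to match 3 CH3COOH(l) in the target): (-3)·(-208.9) = +626.7 kcal
(3) × 2 (×2 to match 2 CH4(g) in the target): (2)·(-212.8) = -425.6 kcal
delta H = (1)·(-995.0) + (-3)·(-208.9) + (2)·(-212.8) = -793.9 kcal

delta H = -793.9 kcal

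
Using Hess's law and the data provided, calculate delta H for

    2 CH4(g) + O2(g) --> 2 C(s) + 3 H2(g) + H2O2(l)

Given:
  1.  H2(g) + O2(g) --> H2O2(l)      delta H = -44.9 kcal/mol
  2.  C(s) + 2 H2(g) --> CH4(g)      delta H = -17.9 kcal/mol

delta H = -9.1 kcal/mol

eq. 1 as written: -44.9 kcal/mol
eq. 2 reversed and × 2: (-2)·(-17.9) = +35.8 kcal/mol
Summing the manipulated equations, delta H = (1)·(-44.9) + (-2)·(-17.9) = -9.1 kcal/mol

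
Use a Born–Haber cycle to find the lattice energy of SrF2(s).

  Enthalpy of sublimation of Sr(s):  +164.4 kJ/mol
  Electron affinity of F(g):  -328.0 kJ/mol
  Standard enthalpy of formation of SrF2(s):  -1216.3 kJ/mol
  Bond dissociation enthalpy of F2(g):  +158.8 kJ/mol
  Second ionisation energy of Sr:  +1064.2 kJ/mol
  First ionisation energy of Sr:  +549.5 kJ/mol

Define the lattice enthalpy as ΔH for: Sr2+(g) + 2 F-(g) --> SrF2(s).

U = -2497.2 kJ/mol

ΔHf° = 1·ΔHsub + 1·(ΣIE) + 1·D(F2) + 2·EA + U
-1216.3 = 1·(+164.4) + 1·(+1613.7) + 1·(+158.8) + 2·(-328.0) + U
U = -1216.3 − (+1280.9) = -2497.2 kJ/mol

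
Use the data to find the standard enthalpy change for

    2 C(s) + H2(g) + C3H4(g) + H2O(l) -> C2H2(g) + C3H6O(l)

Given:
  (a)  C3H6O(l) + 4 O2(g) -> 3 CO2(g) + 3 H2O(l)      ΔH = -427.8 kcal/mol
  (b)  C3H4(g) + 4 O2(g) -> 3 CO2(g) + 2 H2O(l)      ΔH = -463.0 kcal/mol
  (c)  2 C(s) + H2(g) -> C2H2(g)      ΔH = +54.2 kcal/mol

(a) reversed: +427.8 kcal/mol
(b) as written: -463.0 kcal/mol
(c) as written: +54.2 kcal/mol
Since enthalpy is a state function, ΔH = (-1)·(-427.8) + (1)·(-463.0) + (1)·(+54.2) = 19.0 kcal/mol

ΔH = 19.0 kcal/mol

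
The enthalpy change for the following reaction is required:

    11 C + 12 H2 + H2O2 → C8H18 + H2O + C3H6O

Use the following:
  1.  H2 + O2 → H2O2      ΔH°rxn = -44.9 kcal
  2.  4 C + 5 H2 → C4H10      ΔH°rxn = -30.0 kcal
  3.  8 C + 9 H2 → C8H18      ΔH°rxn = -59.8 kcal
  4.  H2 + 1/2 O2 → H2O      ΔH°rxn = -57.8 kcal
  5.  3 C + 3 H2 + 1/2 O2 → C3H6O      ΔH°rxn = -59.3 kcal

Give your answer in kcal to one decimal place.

ΔH°rxn = -132.0 kcal

eq. 1 reversed: +44.9 kcal
eq. 2: not needed.
eq. 3 as written: -59.8 kcal
eq. 4 as written: -57.8 kcal
eq. 5 as written: -59.3 kcal
Since enthalpy is a state function, ΔH°rxn = (+44.9) + (-59.8) + (-57.8) + (-59.3) = -132.0 kcal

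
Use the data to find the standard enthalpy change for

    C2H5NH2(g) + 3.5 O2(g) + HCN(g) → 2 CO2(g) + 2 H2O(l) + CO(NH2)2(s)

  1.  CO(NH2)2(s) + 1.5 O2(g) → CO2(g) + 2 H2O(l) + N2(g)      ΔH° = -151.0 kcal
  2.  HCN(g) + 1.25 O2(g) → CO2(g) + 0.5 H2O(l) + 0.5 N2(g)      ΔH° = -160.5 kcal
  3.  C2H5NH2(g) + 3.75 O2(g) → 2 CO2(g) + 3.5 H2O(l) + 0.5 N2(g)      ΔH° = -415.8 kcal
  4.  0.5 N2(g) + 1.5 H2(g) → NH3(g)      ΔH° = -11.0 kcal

ΔH° = -425.3 kcal

eq. 1 reversed (CO(NH2)2(s) must end up as a product): +151.0 kcal
eq. 2 as written (HCN(g) already on the reactant side): -160.5 kcal
eq. 3 as written (C2H5NH2(g) already on the reactant side): -415.8 kcal
eq. 4: not needed (H2(g) appears nowhere else).
ΔH° = (-1)·(-151.0) + (1)·(-160.5) + (1)·(-415.8) = -425.3 kcal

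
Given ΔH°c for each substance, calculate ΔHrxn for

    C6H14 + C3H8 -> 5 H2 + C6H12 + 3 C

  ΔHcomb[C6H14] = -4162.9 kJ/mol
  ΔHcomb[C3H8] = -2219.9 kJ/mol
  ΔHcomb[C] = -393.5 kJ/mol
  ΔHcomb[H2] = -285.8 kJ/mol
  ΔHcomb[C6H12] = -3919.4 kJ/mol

With combustion enthalpies, reactants minus products:
= [1·(-4162.9) + 1·(-2219.9)] − [5·(-285.8) + 1·(-3919.4) + 3·(-393.5)]
= 146.1 kJ/mol

ΔHrxn = 146.1 kJ/mol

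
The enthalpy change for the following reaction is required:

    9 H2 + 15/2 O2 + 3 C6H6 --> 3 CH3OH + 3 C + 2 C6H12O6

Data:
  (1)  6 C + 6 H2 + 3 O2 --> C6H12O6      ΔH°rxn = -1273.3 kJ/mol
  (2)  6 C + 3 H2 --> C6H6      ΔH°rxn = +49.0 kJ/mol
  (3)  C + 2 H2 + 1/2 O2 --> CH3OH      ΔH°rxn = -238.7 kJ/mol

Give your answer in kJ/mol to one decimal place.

ΔH°rxn = -3409.7 kJ/mol

(1) × 2 (×2 to match 2 C6H12O6 in the target): (2)·(-1273.3) = -2546.6 kJ/mol
(2) reversed and × 3 (C6H6 must end up as a reactant; ×3 to match 3 C6H6 in the target): (-3)·(+49.0) = -147.0 kJ/mol
(3) × 3 (scale by 3 for the 3 CH3OH): (3)·(-238.7) = -716.1 kJ/mol
ΔH°rxn = (-2546.6) + (-147.0) + (-716.1) = -3409.7 kJ/mol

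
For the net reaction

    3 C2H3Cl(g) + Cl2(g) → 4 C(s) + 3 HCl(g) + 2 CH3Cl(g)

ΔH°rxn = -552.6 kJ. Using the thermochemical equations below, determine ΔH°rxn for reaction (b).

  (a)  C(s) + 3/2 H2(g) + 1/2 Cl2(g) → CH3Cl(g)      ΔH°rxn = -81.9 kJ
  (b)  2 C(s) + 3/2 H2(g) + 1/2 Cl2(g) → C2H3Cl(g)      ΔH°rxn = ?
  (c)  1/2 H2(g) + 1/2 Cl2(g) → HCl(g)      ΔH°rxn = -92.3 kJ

ΔH°rxn = 37.3 kJ

(a) × 2: (2)·(-81.9) = -163.8 kJ
(b) reversed and × 3: contributes −3·x
(c) × 3: (3)·(-92.3) = -276.9 kJ
-552.6 = (-163.8) + (-276.9) − 3·x
x = (-552.6 − (-440.7)) / (-3) = 37.3 kJ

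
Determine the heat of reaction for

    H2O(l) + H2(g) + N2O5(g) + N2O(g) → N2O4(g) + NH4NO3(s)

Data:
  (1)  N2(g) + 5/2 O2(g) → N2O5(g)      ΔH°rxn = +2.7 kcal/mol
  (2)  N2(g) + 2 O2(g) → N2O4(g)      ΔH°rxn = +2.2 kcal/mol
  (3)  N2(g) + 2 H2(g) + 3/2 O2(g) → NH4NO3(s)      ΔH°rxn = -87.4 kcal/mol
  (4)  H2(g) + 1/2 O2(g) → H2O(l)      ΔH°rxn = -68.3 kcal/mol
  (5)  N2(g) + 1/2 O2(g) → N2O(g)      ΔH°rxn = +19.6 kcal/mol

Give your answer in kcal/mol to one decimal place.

(1) reversed (N2O5(g) must end up as a reactant): -2.7 kcal/mol
(2) as written (N2O4(g) already on the product side): +2.2 kcal/mol
(3) as written (NH4NO3(s) already on the product side): -87.4 kcal/mol
(4) reversed (H2O(l) must end up as a reactant): +68.3 kcal/mol
(5) reversed (reverse to put N2O(g) on the reactant side): -19.6 kcal/mol
By Hess's law, ΔH°rxn = (-2.7) + (+2.2) + (-87.4) + (+68.3) + (-19.6) = -39.2 kcal/mol

ΔH°rxn = -39.2 kcal/mol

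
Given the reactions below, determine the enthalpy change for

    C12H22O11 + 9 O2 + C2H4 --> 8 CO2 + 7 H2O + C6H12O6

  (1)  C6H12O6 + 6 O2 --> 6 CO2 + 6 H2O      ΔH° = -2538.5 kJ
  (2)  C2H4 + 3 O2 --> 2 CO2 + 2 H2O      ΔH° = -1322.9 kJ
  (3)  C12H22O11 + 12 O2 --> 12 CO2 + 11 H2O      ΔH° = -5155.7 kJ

(1) reversed (reverse to put C6H12O6 on the product side): +2538.5 kJ
(2) as written (C2H4 already on the reactant side): -1322.9 kJ
(3) as written (C12H22O11 already on the reactant side): -5155.7 kJ
By Hess's law, ΔH° = (-1)·(-2538.5) + (1)·(-1322.9) + (1)·(-5155.7) = -3940.1 kJ

ΔH° = -3940.1 kJ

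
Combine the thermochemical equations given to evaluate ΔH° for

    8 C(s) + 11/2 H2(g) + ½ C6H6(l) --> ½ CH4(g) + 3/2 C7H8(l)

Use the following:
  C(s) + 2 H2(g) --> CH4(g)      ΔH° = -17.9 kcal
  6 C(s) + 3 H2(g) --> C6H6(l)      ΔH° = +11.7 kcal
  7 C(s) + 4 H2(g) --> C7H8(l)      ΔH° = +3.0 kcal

equation 1 × 1/2 (scale by 1/2 for the 1/2 CH4(g)): (1/2)·(-17.9) = -8.95 kcal
equation 2 reversed and × 1/2 (C6H6(l) must end up as a reactant; scale by 1/2 for the 1/2 C6H6(l)): (-1/2)·(+11.7) = -5.85 kcal
equation 3 × 3/2 (×3/2 to match 3/2 C7H8(l) in the target): (3/2)·(+3.0) = +4.5 kcal
Summing the manipulated equations, ΔH° = (1/2)·(-17.9) + (-1/2)·(+11.7) + (3/2)·(+3.0) = -10.3 kcal

ΔH° = -10.3 kcal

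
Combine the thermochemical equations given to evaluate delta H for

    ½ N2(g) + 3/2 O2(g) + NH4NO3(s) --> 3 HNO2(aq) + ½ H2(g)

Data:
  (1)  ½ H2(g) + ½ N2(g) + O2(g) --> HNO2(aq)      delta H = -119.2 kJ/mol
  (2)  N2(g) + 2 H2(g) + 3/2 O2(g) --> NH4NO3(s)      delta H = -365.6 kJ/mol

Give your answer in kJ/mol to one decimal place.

delta H = 8.0 kJ/mol

(1) × 3: (3)·(-119.2) = -357.6 kJ/mol
(2) reversed: +365.6 kJ/mol
delta H = (-357.6) + (+365.6) = 8.0 kJ/mol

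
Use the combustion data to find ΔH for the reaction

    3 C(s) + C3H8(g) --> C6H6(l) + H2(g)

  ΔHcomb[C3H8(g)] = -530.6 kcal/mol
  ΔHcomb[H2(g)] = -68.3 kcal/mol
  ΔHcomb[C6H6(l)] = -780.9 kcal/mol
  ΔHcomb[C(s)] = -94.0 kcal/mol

With combustion enthalpies, reactants minus products:
= [3·(-94.0) + 1·(-530.6)] − [1·(-780.9) + 1·(-68.3)]
= 36.6 kcal/mol

ΔH = 36.6 kcal/mol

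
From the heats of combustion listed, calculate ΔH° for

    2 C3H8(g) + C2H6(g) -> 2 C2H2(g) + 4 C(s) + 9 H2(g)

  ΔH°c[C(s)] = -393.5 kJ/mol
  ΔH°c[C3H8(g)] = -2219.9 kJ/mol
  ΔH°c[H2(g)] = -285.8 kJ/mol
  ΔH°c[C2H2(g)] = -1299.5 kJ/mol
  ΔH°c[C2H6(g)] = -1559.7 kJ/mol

Using ΔH = Σ nΔHc°(reactants) − Σ nΔHc°(products):
= [2·(-2219.9) + 1·(-1559.7)] − [2·(-1299.5) + 4·(-393.5) + 9·(-285.8)]
= 745.7 kJ/mol

ΔH° = 745.7 kJ/mol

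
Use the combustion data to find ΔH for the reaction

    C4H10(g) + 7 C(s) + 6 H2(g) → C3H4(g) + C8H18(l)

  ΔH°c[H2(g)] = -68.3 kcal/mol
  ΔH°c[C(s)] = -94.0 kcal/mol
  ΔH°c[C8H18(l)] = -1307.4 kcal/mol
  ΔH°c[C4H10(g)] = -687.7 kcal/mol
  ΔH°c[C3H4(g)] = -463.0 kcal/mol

ΔH = 14.9 kcal/mol

Using ΔH = Σ nΔHc°(reactants) − Σ nΔHc°(products):
= [1·(-687.7) + 7·(-94.0) + 6·(-68.3)] − [1·(-463.0) + 1·(-1307.4)]
= 14.9 kcal/mol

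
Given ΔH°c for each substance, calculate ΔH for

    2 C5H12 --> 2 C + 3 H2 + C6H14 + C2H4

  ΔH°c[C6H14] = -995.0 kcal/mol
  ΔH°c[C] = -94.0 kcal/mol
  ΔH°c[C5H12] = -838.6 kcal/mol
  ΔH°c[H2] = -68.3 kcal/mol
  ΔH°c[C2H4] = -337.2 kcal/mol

ΔH = 47.9 kcal/mol

With combustion enthalpies, reactants minus products:
= [2·(-838.6)] − [2·(-94.0) + 3·(-68.3) + 1·(-995.0) + 1·(-337.2)]
= 47.9 kcal/mol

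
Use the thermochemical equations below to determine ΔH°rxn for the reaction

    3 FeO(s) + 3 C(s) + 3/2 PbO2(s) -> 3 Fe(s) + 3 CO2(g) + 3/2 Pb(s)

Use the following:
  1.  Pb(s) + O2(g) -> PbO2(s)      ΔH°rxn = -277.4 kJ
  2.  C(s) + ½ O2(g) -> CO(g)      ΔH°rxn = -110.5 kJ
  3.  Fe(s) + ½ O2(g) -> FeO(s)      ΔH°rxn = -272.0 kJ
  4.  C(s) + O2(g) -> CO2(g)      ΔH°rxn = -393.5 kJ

eq. 1 reversed and × 3/2 (PbO2(s) must end up as a reactant; ×3/2 to match 3/2 PbO2(s) in the target): (-3/2)·(-277.4) = +416.1 kJ
eq. 2: not needed (CO(g) appears nowhere else).
eq. 3 reversed and × 3 (FeO(s) must end up as a reactant; scale by 3 for the 3 FeO(s)): (-3)·(-272.0) = +816.0 kJ
eq. 4 × 3 (×3 to match 3 CO2(g) in the target): (3)·(-393.5) = -1180.5 kJ
ΔH°rxn = (+416.1) + (+816.0) + (-1180.5) = 51.6 kJ

ΔH°rxn = 51.6 kJ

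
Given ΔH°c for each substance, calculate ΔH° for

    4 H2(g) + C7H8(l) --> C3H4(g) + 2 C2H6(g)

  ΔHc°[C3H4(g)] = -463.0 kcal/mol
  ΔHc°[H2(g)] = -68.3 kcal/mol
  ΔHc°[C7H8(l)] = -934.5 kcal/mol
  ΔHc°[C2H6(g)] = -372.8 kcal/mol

With combustion enthalpies, reactants minus products:
= [4·(-68.3) + 1·(-934.5)] − [1·(-463.0) + 2·(-372.8)]
= 0.9 kcal/mol

ΔH° = 0.9 kcal/mol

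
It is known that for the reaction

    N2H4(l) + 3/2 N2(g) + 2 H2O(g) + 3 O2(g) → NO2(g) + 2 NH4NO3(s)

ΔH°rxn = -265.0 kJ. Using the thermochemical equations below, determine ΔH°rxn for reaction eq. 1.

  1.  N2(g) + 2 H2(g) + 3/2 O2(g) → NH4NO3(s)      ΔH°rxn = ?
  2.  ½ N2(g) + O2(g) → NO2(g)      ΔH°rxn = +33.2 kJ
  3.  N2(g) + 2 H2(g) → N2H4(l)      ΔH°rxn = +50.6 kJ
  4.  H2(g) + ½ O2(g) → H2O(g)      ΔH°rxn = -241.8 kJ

eq. 1 × 2 (×2 to match 2 NH4NO3(s) in the target): contributes 2·x
eq. 2 as written (NO2(g) already on the product side): +33.2 kJ
eq. 3 reversed (reverse to put N2H4(l) on the reactant side): -50.6 kJ
eq. 4 reversed and × 2 (reverse to put H2O(g) on the reactant side; scale by 2 for the 2 H2O(g)): (-2)·(-241.8) = +483.6 kJ
-265.0 = (+33.2) + (-50.6) + (+483.6) + 2·x
x = (-265.0 − (+466.2)) / (2) = -365.6 kJ

ΔH°rxn = -365.6 kJ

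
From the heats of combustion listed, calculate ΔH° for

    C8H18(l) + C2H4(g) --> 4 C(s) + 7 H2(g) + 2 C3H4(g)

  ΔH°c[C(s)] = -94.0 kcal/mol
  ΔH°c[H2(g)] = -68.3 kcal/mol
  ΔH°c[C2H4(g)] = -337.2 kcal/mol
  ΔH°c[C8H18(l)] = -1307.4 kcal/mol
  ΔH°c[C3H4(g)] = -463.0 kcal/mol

ΔH° = 135.5 kcal/mol

Using ΔH = Σ nΔHc°(reactants) − Σ nΔHc°(products):
= [1·(-1307.4) + 1·(-337.2)] − [4·(-94.0) + 7·(-68.3) + 2·(-463.0)]
= 135.5 kcal/mol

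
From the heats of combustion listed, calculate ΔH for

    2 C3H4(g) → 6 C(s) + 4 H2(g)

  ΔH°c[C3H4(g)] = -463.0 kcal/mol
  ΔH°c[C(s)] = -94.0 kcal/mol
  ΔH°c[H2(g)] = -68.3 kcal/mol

ΔH = -88.8 kcal/mol

Using ΔH = Σ nΔHc°(reactants) − Σ nΔHc°(products):
= [2·(-463.0)] − [6·(-94.0) + 4·(-68.3)]
= -88.8 kcal/mol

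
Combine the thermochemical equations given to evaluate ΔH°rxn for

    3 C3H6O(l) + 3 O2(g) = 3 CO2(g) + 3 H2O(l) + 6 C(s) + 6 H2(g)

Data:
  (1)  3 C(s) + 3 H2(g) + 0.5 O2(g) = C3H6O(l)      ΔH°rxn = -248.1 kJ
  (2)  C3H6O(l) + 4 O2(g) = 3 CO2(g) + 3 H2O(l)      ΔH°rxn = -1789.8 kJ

(1) reversed and × 2: (-2)·(-248.1) = +496.2 kJ
(2) as written: -1789.8 kJ
Combining the equations, ΔH°rxn = (-2)·(-248.1) + (1)·(-1789.8) = -1293.6 kJ

ΔH°rxn = -1293.6 kJ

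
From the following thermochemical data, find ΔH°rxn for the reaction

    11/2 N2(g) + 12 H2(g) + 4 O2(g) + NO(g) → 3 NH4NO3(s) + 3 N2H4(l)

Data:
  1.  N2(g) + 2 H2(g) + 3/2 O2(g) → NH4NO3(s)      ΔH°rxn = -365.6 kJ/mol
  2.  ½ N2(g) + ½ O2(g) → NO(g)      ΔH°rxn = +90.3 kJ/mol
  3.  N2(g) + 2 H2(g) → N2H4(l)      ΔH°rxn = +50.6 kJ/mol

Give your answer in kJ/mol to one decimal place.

ΔH°rxn = -1035.3 kJ/mol

eq. 1 × 3: (3)·(-365.6) = -1096.8 kJ/mol
eq. 2 reversed: -90.3 kJ/mol
eq. 3 × 3: (3)·(+50.6) = +151.8 kJ/mol
ΔH°rxn = (-1096.8) + (-90.3) + (+151.8) = -1035.3 kJ/mol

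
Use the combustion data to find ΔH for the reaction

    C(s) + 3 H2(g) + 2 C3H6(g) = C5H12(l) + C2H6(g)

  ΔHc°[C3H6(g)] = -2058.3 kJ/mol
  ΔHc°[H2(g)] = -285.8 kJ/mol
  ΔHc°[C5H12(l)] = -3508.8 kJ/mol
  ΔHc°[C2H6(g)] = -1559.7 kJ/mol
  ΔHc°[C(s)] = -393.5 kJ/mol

Using ΔH = Σ nΔHc°(reactants) − Σ nΔHc°(products):
= [1·(-393.5) + 3·(-285.8) + 2·(-2058.3)] − [1·(-3508.8) + 1·(-1559.7)]
= -299.0 kJ/mol

ΔH = -299.0 kJ/mol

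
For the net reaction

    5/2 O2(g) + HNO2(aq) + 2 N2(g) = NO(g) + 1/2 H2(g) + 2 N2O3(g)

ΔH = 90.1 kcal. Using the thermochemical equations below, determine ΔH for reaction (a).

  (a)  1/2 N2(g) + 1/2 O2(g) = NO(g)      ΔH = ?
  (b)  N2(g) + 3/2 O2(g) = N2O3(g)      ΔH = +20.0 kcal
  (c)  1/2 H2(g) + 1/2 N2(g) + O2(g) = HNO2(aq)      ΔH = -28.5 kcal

(a) as written (NO(g) already on the product side): contributes x
(b) × 2 (×2 to match 2 N2O3(g) in the target): (2)·(+20.0) = +40.0 kcal
(c) reversed (HNO2(aq) must end up as a reactant): +28.5 kcal
+90.1 = (+40.0) + (+28.5) + x
x = (+90.1 − (+68.5)) / (1) = 21.6 kcal

ΔH = 21.6 kcal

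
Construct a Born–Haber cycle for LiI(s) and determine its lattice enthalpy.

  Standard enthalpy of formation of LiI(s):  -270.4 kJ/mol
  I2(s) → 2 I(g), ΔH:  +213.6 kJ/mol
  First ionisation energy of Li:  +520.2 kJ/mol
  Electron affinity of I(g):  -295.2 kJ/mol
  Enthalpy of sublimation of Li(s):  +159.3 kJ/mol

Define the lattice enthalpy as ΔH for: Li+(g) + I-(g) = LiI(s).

ΔHf° = 1·ΔHsub + 1·(ΣIE) + 1/2·D(I2) + 1·EA + U
-270.4 = 1·(+159.3) + 1·(+520.2) + 1/2·(+213.6) + 1·(-295.2) + U
U = -270.4 − (+491.1) = -761.5 kJ/mol

U = -761.5 kJ/mol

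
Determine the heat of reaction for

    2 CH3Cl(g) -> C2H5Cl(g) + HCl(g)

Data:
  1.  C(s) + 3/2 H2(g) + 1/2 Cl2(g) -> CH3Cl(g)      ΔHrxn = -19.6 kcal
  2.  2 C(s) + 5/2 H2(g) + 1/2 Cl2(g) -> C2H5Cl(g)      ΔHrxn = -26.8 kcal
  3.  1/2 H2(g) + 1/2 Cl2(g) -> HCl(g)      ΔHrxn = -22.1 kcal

eq. 1 reversed and × 2 (reverse to put CH3Cl(g) on the reactant side; scale by 2 for the 2 CH3Cl(g)): (-2)·(-19.6) = +39.2 kcal
eq. 2 as written (C2H5Cl(g) already on the product side): -26.8 kcal
eq. 3 as written (HCl(g) already on the product side): -22.1 kcal
Since enthalpy is a state function, ΔHrxn = (-2)·(-19.6) + (1)·(-26.8) + (1)·(-22.1) = -9.7 kcal

ΔHrxn = -9.7 kcal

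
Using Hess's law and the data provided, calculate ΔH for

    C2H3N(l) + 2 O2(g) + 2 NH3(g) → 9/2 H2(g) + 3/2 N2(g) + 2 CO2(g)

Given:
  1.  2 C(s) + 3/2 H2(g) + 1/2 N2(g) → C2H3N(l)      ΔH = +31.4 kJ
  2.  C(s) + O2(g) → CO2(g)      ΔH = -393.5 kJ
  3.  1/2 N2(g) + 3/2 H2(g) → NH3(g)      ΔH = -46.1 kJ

ΔH = -726.2 kJ

eq. 1 reversed (reverse to put C2H3N(l) on the reactant side): -31.4 kJ
eq. 2 × 2 (×2 to match 2 CO2(g) in the target): (2)·(-393.5) = -787.0 kJ
eq. 3 reversed and × 2 (NH3(g) must end up as a reactant; scale by 2 for the 2 NH3(g)): (-2)·(-46.1) = +92.2 kJ
ΔH = (-1)·(+31.4) + (2)·(-393.5) + (-2)·(-46.1) = -726.2 kJ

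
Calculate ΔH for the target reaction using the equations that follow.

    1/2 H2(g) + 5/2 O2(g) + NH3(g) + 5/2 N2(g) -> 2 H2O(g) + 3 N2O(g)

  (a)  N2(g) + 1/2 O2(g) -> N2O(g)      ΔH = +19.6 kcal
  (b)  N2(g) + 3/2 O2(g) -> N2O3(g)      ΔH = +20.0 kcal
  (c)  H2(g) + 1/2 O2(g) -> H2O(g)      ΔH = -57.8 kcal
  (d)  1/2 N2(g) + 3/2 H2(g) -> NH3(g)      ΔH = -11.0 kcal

(a) × 3: (3)·(+19.6) = +58.8 kcal
(b): not needed.
(c) × 2: (2)·(-57.8) = -115.6 kcal
(d) reversed: +11.0 kcal
ΔH = (+58.8) + (-115.6) + (+11.0) = -45.8 kcal

ΔH = -45.8 kcal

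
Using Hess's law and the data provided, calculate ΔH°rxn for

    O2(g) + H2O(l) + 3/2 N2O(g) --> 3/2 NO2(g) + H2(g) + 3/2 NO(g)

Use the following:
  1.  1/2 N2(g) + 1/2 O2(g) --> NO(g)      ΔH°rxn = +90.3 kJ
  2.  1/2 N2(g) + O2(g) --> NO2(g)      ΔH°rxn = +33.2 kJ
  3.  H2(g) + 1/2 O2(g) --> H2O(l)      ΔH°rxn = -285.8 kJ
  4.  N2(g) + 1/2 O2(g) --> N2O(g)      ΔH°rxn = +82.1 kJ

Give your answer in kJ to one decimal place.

ΔH°rxn = 347.9 kJ

eq. 1 × 3/2 (×3/2 to match 3/2 NO(g) in the target): (3/2)·(+90.3) = +135.45 kJ
eq. 2 × 3/2 (×3/2 to match 3/2 NO2(g) in the target): (3/2)·(+33.2) = +49.8 kJ
eq. 3 reversed (reverse to put H2O(l) on the reactant side): +285.8 kJ
eq. 4 reversed and × 3/2 (N2O(g) must end up as a reactant; ×3/2 to match 3/2 N2O(g) in the target): (-3/2)·(+82.1) = -123.15 kJ
Since enthalpy is a state function, ΔH°rxn = (+135.45) + (+49.8) + (+285.8) + (-123.15) = 347.9 kJ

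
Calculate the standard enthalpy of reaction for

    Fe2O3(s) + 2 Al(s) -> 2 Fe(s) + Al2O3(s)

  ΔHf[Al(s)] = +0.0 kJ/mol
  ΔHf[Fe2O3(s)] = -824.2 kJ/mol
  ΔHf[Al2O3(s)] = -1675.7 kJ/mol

ΔH°rxn = Σ nΔHf°(products) − Σ nΔHf°(reactants).
Products: 2·(+0.0) + 1·(-1675.7) = -1675.7
Reactants: 1·(-824.2) + 2·(+0.0) = -824.2
ΔHrxn = (-1675.7) − (-824.2) = -851.5 kJ/mol

ΔHrxn = -851.5 kJ/mol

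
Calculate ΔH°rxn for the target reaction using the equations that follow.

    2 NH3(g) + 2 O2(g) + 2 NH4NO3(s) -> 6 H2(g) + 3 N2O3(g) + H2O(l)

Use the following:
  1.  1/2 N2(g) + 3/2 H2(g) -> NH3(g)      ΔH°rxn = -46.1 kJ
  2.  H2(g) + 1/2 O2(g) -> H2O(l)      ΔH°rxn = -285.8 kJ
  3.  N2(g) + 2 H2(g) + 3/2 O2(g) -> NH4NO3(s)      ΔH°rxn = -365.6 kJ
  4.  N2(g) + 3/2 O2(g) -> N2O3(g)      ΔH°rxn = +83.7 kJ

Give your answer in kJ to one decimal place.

ΔH°rxn = 788.7 kJ

eq. 1 reversed and × 2: (-2)·(-46.1) = +92.2 kJ
eq. 2 as written: -285.8 kJ
eq. 3 reversed and × 2: (-2)·(-365.6) = +731.2 kJ
eq. 4 × 3: (3)·(+83.7) = +251.1 kJ
By Hess's law, ΔH°rxn = (+92.2) + (-285.8) + (+731.2) + (+251.1) = 788.7 kJ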